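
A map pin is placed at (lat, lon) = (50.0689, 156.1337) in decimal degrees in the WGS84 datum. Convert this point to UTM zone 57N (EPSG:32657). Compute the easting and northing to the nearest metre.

Zone 57 central meridian λ₀ = 6×57 − 183 = 159°; Δλ = -2.8663°.
Transverse Mercator on WGS84 with k₀ = 0.9996 gives E = 294889.381 m, N = 5550227.000 m.

E 294889 m, N 5550227 m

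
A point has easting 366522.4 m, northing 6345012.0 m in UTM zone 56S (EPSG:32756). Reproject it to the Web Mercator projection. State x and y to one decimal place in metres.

x 16872784.3 m, y -3898649.3 m

Unproject from UTM 56S (λ₀ = 153°) → φ = -33.02519964°, λ = 151.57080008°.
Web Mercator (R = 6378137 m): x = 16872784.284 m, y = -3898649.272 m.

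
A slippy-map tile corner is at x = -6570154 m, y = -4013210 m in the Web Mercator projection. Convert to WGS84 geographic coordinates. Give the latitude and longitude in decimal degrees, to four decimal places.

R = 6378137 m. λ = x/R = -59.02069757°.
φ = 2·arctan(exp(y/R)) − 90° = 2·arctan(0.53301) − 90° = -33.88380107°.

lat -33.8838°, lon -59.0207°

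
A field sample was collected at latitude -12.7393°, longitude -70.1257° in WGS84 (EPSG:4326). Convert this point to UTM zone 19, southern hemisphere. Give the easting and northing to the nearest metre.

E 377794 m, N 8591429 m

Zone 19 central meridian λ₀ = 6×19 − 183 = -69°; Δλ = -1.1257°.
Transverse Mercator on WGS84 with k₀ = 0.9996 gives E = 377794.253 m, N = 8591429.069 m.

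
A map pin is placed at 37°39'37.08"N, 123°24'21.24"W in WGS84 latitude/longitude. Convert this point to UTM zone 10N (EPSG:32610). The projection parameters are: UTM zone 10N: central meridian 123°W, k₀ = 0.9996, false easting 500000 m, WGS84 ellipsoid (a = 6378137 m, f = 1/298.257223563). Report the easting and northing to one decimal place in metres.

Zone 10 central meridian λ₀ = 6×10 − 183 = -123°; Δλ = -0.4059°.
Transverse Mercator on WGS84 with k₀ = 0.9996 gives E = 464199.230 m, N = 4168203.169 m.

E 464199.2 m, N 4168203.2 m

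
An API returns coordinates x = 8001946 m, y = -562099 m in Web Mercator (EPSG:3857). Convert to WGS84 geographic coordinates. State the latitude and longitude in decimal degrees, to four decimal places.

lat -5.0429°, lon 71.8827°

R = 6378137 m. λ = x/R = 71.88270394°.
φ = 2·arctan(exp(y/R)) − 90° = 2·arctan(0.91564) − 90° = -5.04289765°.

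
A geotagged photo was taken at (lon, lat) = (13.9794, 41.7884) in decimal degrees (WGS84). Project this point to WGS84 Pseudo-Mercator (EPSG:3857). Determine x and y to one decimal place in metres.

x 1556179.7 m, y 5129335.3 m

Web Mercator is spherical with R = a = 6378137 m.
x = R·λ = 6378137 × 0.243986557 = 1556179.690 m.
y = R·ln tan(π/4 + φ/2) = 6378137 × 0.804205884 = 5129335.302 m.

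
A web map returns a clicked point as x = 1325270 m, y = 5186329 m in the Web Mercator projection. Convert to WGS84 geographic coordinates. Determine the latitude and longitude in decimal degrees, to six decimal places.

lat 42.169003°, lon 11.905103°

R = 6378137 m. λ = x/R = 11.90510297°.
φ = 2·arctan(exp(y/R)) − 90° = 2·arctan(2.25498) − 90° = 42.16900308°.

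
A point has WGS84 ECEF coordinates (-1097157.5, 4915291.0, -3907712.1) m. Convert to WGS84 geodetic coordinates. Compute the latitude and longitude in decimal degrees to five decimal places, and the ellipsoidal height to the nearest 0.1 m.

λ = atan2(Y, X) = 102.58289954°; p = √(X²+Y²) = 5036252.6 m.
Bowring's method on WGS84 (a = 6378137 m, b = 6356752.314 m) gives φ = -37.99489950°, h = 4409.207 m.

lat -37.99490°, lon 102.58290°, h 4409.2 m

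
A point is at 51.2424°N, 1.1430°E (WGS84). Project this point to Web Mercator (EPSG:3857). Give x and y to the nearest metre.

x 127238 m, y 6664284 m

Web Mercator is spherical with R = a = 6378137 m.
x = R·λ = 6378137 × 0.019949113 = 127238.178 m.
y = R·ln tan(π/4 + φ/2) = 6378137 × 1.044863728 = 6664284.003 m.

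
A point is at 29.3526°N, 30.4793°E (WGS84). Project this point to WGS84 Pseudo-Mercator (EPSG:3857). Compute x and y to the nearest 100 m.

Web Mercator is spherical with R = a = 6378137 m.
x = R·λ = 6378137 × 0.531964139 = 3392940.156 m.
y = R·ln tan(π/4 + φ/2) = 6378137 × 0.536300979 = 3420601.118 m.

x 3392900 m, y 3420600 m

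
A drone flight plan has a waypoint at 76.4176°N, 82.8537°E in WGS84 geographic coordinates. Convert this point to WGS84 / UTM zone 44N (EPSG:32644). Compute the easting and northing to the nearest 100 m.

E 548600 m, N 8482500 m

Zone 44 central meridian λ₀ = 6×44 − 183 = 81°; Δλ = +1.8537°.
Transverse Mercator on WGS84 with k₀ = 0.9996 gives E = 548587.658 m, N = 8482547.418 m.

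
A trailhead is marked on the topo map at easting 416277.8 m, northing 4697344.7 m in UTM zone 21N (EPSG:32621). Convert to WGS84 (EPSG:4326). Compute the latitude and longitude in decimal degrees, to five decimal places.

Zone 21N: λ₀ = -57°, k₀ = 0.9996, false easting 500000 m.
Meridian distance M = (N − FN)/k₀ = 4699224.4 m.
Inverse transverse Mercator on WGS84 gives φ = 42.42389971°, λ = -58.01769996°.

lat 42.42390°, lon -58.01770°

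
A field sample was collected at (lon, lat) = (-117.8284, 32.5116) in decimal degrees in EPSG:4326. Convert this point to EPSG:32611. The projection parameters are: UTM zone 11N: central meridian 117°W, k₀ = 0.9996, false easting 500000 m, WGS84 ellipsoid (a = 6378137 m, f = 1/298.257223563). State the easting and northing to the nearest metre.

Zone 11 central meridian λ₀ = 6×11 − 183 = -117°; Δλ = -0.8284°.
Transverse Mercator on WGS84 with k₀ = 0.9996 gives E = 422189.629 m, N = 3597447.331 m.

E 422190 m, N 3597447 m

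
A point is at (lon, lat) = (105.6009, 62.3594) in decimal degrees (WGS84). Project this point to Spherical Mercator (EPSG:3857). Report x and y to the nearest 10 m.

x 11755440 m, y 8944870 m

Web Mercator is spherical with R = a = 6378137 m.
x = R·λ = 6378137 × 1.843083398 = 11755438.415 m.
y = R·ln tan(π/4 + φ/2) = 6378137 × 1.402426717 = 8944869.734 m.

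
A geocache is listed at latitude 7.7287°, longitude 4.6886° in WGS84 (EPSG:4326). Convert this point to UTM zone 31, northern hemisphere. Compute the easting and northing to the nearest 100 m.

E 686200 m, N 854700 m

Zone 31 central meridian λ₀ = 6×31 − 183 = 3°; Δλ = +1.6886°.
Transverse Mercator on WGS84 with k₀ = 0.9996 gives E = 686229.455 m, N = 854674.544 m.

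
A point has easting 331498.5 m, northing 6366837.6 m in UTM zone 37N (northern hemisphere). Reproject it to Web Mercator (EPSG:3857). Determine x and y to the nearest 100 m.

x 4029200 m, y 7845000 m

Unproject from UTM 37N (λ₀ = 39°) → φ = 57.41300024°, λ = 36.19460023°.
Web Mercator (R = 6378137 m): x = 4029164.467 m, y = 7845005.057 m.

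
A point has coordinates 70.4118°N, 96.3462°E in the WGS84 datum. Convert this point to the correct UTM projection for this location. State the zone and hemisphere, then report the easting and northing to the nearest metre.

Zone 47N: E 400730 m, N 7813963 m

Longitude 96.3462° lies in the 6° band [96°, 102°), giving zone 47; latitude is north of the equator, so 47N.
Zone 47 central meridian λ₀ = 6×47 − 183 = 99°; Δλ = -2.6538°.
Transverse Mercator on WGS84 with k₀ = 0.9996 gives E = 400730.018 m, N = 7813963.463 m.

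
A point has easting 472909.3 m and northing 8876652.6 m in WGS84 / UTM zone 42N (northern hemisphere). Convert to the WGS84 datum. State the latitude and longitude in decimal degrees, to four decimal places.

lat 79.9529°, lon 67.6089°

Zone 42N: λ₀ = 69°, k₀ = 0.9996, false easting 500000 m.
Meridian distance M = (N − FN)/k₀ = 8880204.7 m.
Inverse transverse Mercator on WGS84 gives φ = 79.95290010°, λ = 67.60889877°.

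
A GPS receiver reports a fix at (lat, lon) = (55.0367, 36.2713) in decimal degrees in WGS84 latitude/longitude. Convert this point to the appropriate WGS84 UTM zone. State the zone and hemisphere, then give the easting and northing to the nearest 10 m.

Zone 37N: E 325630 m, N 6102280 m

Longitude 36.2713° lies in the 6° band [36°, 42°), giving zone 37; latitude is north of the equator, so 37N.
Zone 37 central meridian λ₀ = 6×37 − 183 = 39°; Δλ = -2.7287°.
Transverse Mercator on WGS84 with k₀ = 0.9996 gives E = 325631.027 m, N = 6102279.204 m.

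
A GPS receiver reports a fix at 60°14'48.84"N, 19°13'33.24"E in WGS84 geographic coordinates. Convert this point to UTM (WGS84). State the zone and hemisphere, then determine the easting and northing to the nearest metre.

Zone 34N: E 401791 m, N 6680229 m

Longitude 19.2259° lies in the 6° band [18°, 24°), giving zone 34; latitude is north of the equator, so 34N.
Zone 34 central meridian λ₀ = 6×34 − 183 = 21°; Δλ = -1.7741°.
Transverse Mercator on WGS84 with k₀ = 0.9996 gives E = 401791.041 m, N = 6680228.581 m.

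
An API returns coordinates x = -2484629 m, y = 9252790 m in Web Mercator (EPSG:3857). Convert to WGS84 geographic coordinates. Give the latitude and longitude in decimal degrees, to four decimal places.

R = 6378137 m. λ = x/R = -22.31980206°.
φ = 2·arctan(exp(y/R)) − 90° = 2·arctan(4.26612) − 90° = 63.61550174°.

lat 63.6155°, lon -22.3198°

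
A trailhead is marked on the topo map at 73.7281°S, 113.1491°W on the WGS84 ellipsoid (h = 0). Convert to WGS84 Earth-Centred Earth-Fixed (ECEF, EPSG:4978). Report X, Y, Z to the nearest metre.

X -704742 m, Y -1648329 m, Z -6100505 m

WGS84: a = 6378137 m, e² = 0.006694380; N(φ) = a/√(1−e²sin²φ) = 6397901.233 m.
X = (N+h)·cosφ·cosλ = -704742.222 m; Y = (N+h)·cosφ·sinλ = -1648329.413 m; Z = (N(1−e²)+h)·sinφ = -6100505.056 m.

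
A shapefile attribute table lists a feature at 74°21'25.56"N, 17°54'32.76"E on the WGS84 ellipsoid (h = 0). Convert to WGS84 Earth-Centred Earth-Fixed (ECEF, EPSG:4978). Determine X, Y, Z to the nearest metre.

X 1641578 m, Y 530503 m, Z 6119805 m

WGS84: a = 6378137 m, e² = 0.006694380; N(φ) = a/√(1−e²sin²φ) = 6398026.291 m.
X = (N+h)·cosφ·cosλ = 1641577.527 m; Y = (N+h)·cosφ·sinλ = 530503.032 m; Z = (N(1−e²)+h)·sinφ = 6119805.031 m.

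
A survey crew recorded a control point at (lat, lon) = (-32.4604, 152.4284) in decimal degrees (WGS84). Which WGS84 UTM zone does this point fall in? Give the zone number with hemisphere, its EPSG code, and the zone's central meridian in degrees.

Zone 56S (EPSG:32756), central meridian 153°

UTM zone = ⌊(λ + 180)/6⌋ + 1; 152.4284° ∈ [150°, 156°) → zone 56.
Hemisphere: S (φ < 0).
Central meridian λ₀ = 6×56 − 183 = 153°.
EPSG code: 32756.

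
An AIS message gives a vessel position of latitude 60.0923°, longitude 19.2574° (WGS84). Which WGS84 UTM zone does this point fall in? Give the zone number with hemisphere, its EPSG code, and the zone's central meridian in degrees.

UTM zone = ⌊(λ + 180)/6⌋ + 1; 19.2574° ∈ [18°, 24°) → zone 34.
Hemisphere: N (φ ≥ 0).
Central meridian λ₀ = 6×34 − 183 = 21°.
EPSG code: 32634.

Zone 34N (EPSG:32634), central meridian 21°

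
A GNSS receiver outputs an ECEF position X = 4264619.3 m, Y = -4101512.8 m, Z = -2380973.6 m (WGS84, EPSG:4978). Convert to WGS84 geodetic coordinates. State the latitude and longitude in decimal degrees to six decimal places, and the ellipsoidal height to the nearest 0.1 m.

λ = atan2(Y, X) = -43.88310032°; p = √(X²+Y²) = 5916872.9 m.
Bowring's method on WGS84 (a = 6378137 m, b = 6356752.314 m) gives φ = -22.05359996°, h = 2819.806 m.

lat -22.053600°, lon -43.883100°, h 2819.8 m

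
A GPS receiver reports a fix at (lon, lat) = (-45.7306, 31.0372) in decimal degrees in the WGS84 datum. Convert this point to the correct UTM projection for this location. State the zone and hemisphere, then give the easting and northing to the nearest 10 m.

Zone 23N: E 430280 m, N 3433950 m

Longitude -45.7306° lies in the 6° band [-48°, -42°), giving zone 23; latitude is north of the equator, so 23N.
Zone 23 central meridian λ₀ = 6×23 − 183 = -45°; Δλ = -0.7306°.
Transverse Mercator on WGS84 with k₀ = 0.9996 gives E = 430278.695 m, N = 3433953.840 m.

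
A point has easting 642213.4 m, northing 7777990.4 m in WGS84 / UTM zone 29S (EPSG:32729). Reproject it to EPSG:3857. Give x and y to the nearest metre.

Unproject from UTM 29S (λ₀ = -9°) → φ = -20.08989989°, λ = -7.63979958°.
Web Mercator (R = 6378137 m): x = -850458.599 m, y = -2283683.850 m.

x -850459 m, y -2283684 m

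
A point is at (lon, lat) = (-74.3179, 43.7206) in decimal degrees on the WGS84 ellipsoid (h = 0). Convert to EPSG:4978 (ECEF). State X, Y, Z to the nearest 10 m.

X 1247970 m, Y -4445130 m, Z 4385710 m

WGS84: a = 6378137 m, e² = 0.006694380; N(φ) = a/√(1−e²sin²φ) = 6388359.386 m.
X = (N+h)·cosφ·cosλ = 1247970.028 m; Y = (N+h)·cosφ·sinλ = -4445125.182 m; Z = (N(1−e²)+h)·sinφ = 4385707.938 m.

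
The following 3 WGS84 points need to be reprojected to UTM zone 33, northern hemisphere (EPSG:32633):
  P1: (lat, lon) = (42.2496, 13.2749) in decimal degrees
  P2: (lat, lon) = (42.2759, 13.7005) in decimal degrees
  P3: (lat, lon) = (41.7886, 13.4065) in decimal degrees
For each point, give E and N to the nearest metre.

UTM zone 33N: λ₀ = 15°, k₀ = 0.9996.
P1 (42.2496°, 13.2749°) → (357688.900, 4678930.328) m.
P2 (42.2759°, 13.7005°) → (392843.756, 4681227.353) m.
P3 (41.7886°, 13.4065°) → (367592.283, 4627532.307) m.

P1: E 357689 m, N 4678930 m; P2: E 392844 m, N 4681227 m; P3: E 367592 m, N 4627532 m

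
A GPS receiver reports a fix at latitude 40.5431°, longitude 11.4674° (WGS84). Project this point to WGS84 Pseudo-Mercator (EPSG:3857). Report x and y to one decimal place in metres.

x 1276545.1 m, y 4945180.8 m

Web Mercator is spherical with R = a = 6378137 m.
x = R·λ = 6378137 × 0.200143887 = 1276545.129 m.
y = R·ln tan(π/4 + φ/2) = 6378137 × 0.775333114 = 4945180.821 m.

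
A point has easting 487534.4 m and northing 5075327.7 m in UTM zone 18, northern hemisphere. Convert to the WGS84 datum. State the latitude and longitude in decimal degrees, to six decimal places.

Zone 18N: λ₀ = -75°, k₀ = 0.9996, false easting 500000 m.
Meridian distance M = (N − FN)/k₀ = 5077358.6 m.
Inverse transverse Mercator on WGS84 gives φ = 45.83140021°, λ = -75.16050027°.

lat 45.831400°, lon -75.160500°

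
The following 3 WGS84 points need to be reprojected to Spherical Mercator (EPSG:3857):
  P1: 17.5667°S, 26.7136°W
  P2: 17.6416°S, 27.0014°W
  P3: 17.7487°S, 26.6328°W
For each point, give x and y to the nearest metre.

P1: x -2973744 m, y -1986893 m; P2: x -3005782 m, y -1995641 m; P3: x -2964750 m, y -2008155 m

Web Mercator: x = R·λ, y = R·ln tan(π/4+φ/2), R = 6378137 m.
P1 (-17.5667°, -26.7136°) → (-2973744.349, -1986893.270) m.
P2 (-17.6416°, -27.0014°) → (-3005782.099, -1995640.756) m.
P3 (-17.7487°, -26.6328°) → (-2964749.734, -2008155.167) m.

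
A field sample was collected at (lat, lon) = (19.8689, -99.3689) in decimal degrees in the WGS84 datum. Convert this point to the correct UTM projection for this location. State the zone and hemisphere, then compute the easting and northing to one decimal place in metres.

Longitude -99.3689° lies in the 6° band [-102°, -96°), giving zone 14; latitude is north of the equator, so 14N.
Zone 14 central meridian λ₀ = 6×14 − 183 = -99°; Δλ = -0.3689°.
Transverse Mercator on WGS84 with k₀ = 0.9996 gives E = 461379.079 m, N = 2197016.144 m.

Zone 14N: E 461379.1 m, N 2197016.1 m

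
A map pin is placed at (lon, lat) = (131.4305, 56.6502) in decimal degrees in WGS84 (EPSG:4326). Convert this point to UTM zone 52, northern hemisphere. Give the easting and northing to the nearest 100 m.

E 649000 m, N 6281100 m

Zone 52 central meridian λ₀ = 6×52 − 183 = 129°; Δλ = +2.4305°.
Transverse Mercator on WGS84 with k₀ = 0.9996 gives E = 649012.541 m, N = 6281089.673 m.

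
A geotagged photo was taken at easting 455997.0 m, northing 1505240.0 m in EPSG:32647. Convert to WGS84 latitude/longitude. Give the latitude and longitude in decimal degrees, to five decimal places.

lat 13.61550°, lon 98.59320°

Zone 47N: λ₀ = 99°, k₀ = 0.9996, false easting 500000 m.
Meridian distance M = (N − FN)/k₀ = 1505842.3 m.
Inverse transverse Mercator on WGS84 gives φ = 13.61550040°, λ = 98.59320033°.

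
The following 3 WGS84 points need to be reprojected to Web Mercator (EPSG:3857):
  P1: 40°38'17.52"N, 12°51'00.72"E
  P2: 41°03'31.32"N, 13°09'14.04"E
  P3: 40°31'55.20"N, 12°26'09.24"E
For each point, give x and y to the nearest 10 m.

Web Mercator: x = R·λ, y = R·ln tan(π/4+φ/2), R = 6378137 m.
P1 (40.6382°, 12.8502°) → (1430477.721, 4959121.827) m.
P2 (41.0587°, 13.1539°) → (1464285.450, 5021003.760) m.
P3 (40.5320°, 12.4359°) → (1384358.056, 4943554.928) m.

P1: x 1430480 m, y 4959120 m; P2: x 1464290 m, y 5021000 m; P3: x 1384360 m, y 4943550 m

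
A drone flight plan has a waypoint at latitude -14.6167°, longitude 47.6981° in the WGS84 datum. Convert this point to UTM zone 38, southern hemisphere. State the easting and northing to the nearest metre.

Zone 38 central meridian λ₀ = 6×38 − 183 = 45°; Δλ = +2.6981°.
Transverse Mercator on WGS84 with k₀ = 0.9996 gives E = 790670.534 m, N = 8382339.971 m.

E 790671 m, N 8382340 m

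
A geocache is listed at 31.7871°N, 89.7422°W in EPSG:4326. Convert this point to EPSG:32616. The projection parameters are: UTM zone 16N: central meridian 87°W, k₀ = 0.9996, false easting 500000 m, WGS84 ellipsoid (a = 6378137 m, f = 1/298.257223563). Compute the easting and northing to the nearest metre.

E 240343 m, N 3520112 m

Zone 16 central meridian λ₀ = 6×16 − 183 = -87°; Δλ = -2.7422°.
Transverse Mercator on WGS84 with k₀ = 0.9996 gives E = 240343.393 m, N = 3520112.398 m.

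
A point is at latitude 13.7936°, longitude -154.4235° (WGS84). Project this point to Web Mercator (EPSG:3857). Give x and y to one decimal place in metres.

Web Mercator is spherical with R = a = 6378137 m.
x = R·λ = 6378137 × -2.695198517 = -17190345.387 m.
y = R·ln tan(π/4 + φ/2) = 6378137 × 0.243103494 = 1550547.393 m.

x -17190345.4 m, y 1550547.4 m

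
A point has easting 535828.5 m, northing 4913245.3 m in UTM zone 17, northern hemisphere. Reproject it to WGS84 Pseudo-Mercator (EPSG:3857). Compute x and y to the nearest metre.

x -8966818 m, y 5523129 m

Unproject from UTM 17N (λ₀ = -81°) → φ = 44.37159992°, λ = -80.55030022°.
Web Mercator (R = 6378137 m): x = -8966818.404 m, y = 5523129.372 m.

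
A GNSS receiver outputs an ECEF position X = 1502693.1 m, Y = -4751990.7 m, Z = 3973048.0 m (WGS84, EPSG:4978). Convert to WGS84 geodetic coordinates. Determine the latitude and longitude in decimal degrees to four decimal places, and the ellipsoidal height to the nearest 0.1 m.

lat 38.7485°, lon -72.4518°, h 3941.8 m

λ = atan2(Y, X) = -72.45180001°; p = √(X²+Y²) = 4983924.4 m.
Bowring's method on WGS84 (a = 6378137 m, b = 6356752.314 m) gives φ = 38.74850023°, h = 3941.828 m.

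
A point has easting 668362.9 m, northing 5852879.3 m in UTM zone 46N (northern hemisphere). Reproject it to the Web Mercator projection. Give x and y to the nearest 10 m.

x 10630720 m, y 6945980 m

Unproject from UTM 46N (λ₀ = 93°) → φ = 52.79940009°, λ = 95.49739994°.
Web Mercator (R = 6378137 m): x = 10630721.933 m, y = 6945978.225 m.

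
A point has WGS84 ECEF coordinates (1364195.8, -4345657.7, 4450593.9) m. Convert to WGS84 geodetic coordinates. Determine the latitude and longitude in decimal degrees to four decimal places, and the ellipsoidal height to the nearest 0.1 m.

lat 44.5297°, lon -72.5718°, h 502.4 m

λ = atan2(Y, X) = -72.57180056°; p = √(X²+Y²) = 4554752.6 m.
Bowring's method on WGS84 (a = 6378137 m, b = 6356752.314 m) gives φ = 44.52970001°, h = 502.433 m.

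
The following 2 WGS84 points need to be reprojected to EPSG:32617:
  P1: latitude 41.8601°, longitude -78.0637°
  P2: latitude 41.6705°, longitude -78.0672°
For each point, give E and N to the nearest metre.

UTM zone 17N: λ₀ = -81°, k₀ = 0.9996.
P1 (41.8601°, -78.0637°) → (743721.154, 4638412.875) m.
P2 (41.6705°, -78.0672°) → (744149.055, 4617349.580) m.

P1: E 743721 m, N 4638413 m; P2: E 744149 m, N 4617350 m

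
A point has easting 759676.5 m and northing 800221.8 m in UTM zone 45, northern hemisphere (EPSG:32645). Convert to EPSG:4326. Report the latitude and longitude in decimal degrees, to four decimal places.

lat 7.2334°, lon 89.3516°

Zone 45N: λ₀ = 87°, k₀ = 0.9996, false easting 500000 m.
Meridian distance M = (N − FN)/k₀ = 800542.0 m.
Inverse transverse Mercator on WGS84 gives φ = 7.23339983°, λ = 89.35159985°.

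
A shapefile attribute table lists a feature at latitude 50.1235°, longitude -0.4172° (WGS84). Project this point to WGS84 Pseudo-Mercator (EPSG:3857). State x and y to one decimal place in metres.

Web Mercator is spherical with R = a = 6378137 m.
x = R·λ = 6378137 × -0.007281514 = -46442.492 m.
y = R·ln tan(π/4 + φ/2) = 6378137 × 1.014040840 = 6467691.400 m.

x -46442.5 m, y 6467691.4 m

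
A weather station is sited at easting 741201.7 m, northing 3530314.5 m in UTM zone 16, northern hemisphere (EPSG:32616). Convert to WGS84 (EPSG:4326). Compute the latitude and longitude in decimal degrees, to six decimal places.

Zone 16N: λ₀ = -87°, k₀ = 0.9996, false easting 500000 m.
Meridian distance M = (N − FN)/k₀ = 3531727.2 m.
Inverse transverse Mercator on WGS84 gives φ = 31.88309994°, λ = -84.44999987°.

lat 31.883100°, lon -84.450000°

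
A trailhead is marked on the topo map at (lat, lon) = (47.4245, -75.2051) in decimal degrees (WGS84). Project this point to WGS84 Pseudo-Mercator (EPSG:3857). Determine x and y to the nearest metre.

Web Mercator is spherical with R = a = 6378137 m.
x = R·λ = 6378137 × -1.312576609 = -8371793.437 m.
y = R·ln tan(π/4 + φ/2) = 6378137 × 0.942538650 = 6011640.639 m.

x -8371793 m, y 6011641 m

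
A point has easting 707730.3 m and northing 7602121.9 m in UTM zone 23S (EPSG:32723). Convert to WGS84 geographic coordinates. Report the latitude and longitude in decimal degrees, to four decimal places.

lat -21.6721°, lon -42.9924°

Zone 23S: λ₀ = -45°, k₀ = 0.9996, false easting 500000 m, false northing 10000000 m.
Meridian distance M = (N − FN)/k₀ = -2398837.6 m.
Inverse transverse Mercator on WGS84 gives φ = -21.67209982°, λ = -42.99239999°.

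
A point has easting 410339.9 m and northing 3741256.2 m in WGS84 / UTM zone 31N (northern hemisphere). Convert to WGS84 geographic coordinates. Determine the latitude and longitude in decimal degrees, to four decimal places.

Zone 31N: λ₀ = 3°, k₀ = 0.9996, false easting 500000 m.
Meridian distance M = (N − FN)/k₀ = 3742753.3 m.
Inverse transverse Mercator on WGS84 gives φ = 33.80769985°, λ = 2.03129960°.

lat 33.8077°, lon 2.0313°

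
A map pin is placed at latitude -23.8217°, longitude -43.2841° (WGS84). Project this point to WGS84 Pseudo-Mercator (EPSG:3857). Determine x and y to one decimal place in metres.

Web Mercator is spherical with R = a = 6378137 m.
x = R·λ = 6378137 × -0.755450059 = -4818363.971 m.
y = R·ln tan(π/4 + φ/2) = 6378137 × -0.428290656 = -2731696.481 m.

x -4818364.0 m, y -2731696.5 m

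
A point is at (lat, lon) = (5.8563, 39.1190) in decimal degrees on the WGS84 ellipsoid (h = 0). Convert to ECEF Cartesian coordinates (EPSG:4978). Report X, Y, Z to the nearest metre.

WGS84: a = 6378137 m, e² = 0.006694380; N(φ) = a/√(1−e²sin²φ) = 6378359.272 m.
X = (N+h)·cosφ·cosλ = 4922741.621 m; Y = (N+h)·cosφ·sinλ = 4003314.909 m; Z = (N(1−e²)+h)·sinφ = 646451.719 m.

X 4922742 m, Y 4003315 m, Z 646452 m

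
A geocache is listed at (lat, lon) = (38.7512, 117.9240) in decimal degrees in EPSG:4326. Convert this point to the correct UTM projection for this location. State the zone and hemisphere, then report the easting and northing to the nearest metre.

Longitude 117.9240° lies in the 6° band [114°, 120°), giving zone 50; latitude is north of the equator, so 50N.
Zone 50 central meridian λ₀ = 6×50 − 183 = 117°; Δλ = +0.9240°.
Transverse Mercator on WGS84 with k₀ = 0.9996 gives E = 580290.992 m, N = 4289572.835 m.

Zone 50N: E 580291 m, N 4289573 m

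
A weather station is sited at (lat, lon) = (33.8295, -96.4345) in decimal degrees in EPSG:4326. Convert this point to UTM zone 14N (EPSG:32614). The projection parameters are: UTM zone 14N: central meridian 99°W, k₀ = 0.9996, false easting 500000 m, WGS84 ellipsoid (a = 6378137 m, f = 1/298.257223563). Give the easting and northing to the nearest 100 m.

E 737400 m, N 3746200 m

Zone 14 central meridian λ₀ = 6×14 − 183 = -99°; Δλ = +2.5655°.
Transverse Mercator on WGS84 with k₀ = 0.9996 gives E = 737421.057 m, N = 3746211.952 m.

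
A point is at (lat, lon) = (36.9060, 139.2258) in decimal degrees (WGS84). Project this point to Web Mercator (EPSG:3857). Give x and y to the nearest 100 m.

x 15498500 m, y 4426000 m

Web Mercator is spherical with R = a = 6378137 m.
x = R·λ = 6378137 × 2.429948614 = 15498545.161 m.
y = R·ln tan(π/4 + φ/2) = 6378137 × 0.693934998 = 4426012.486 m.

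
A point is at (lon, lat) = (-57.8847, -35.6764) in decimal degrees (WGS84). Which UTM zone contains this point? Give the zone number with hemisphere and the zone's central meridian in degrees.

UTM zone = ⌊(λ + 180)/6⌋ + 1; -57.8847° ∈ [-60°, -54°) → zone 21.
Hemisphere: S (φ < 0).
Central meridian λ₀ = 6×21 − 183 = -57°.

Zone 21S, central meridian -57°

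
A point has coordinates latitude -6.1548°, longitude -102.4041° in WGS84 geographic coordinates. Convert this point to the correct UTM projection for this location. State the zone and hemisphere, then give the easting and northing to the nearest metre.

Longitude -102.4041° lies in the 6° band [-108°, -102°), giving zone 13; latitude is south of the equator, so 13S.
Zone 13 central meridian λ₀ = 6×13 − 183 = -105°; Δλ = +2.5959°.
Transverse Mercator on WGS84 with k₀ = 0.9996 gives E = 787301.399 m, N = 9318985.298 m.

Zone 13S: E 787301 m, N 9318985 m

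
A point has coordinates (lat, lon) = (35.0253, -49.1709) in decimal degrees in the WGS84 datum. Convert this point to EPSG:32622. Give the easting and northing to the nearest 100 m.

E 666900 m, N 3877400 m

Zone 22 central meridian λ₀ = 6×22 − 183 = -51°; Δλ = +1.8291°.
Transverse Mercator on WGS84 with k₀ = 0.9996 gives E = 666866.764 m, N = 3877377.742 m.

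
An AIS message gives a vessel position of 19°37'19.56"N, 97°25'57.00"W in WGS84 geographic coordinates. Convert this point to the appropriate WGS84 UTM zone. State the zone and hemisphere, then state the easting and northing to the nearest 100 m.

Longitude -97.4325° lies in the 6° band [-102°, -96°), giving zone 14; latitude is north of the equator, so 14N.
Zone 14 central meridian λ₀ = 6×14 − 183 = -99°; Δλ = +1.5675°.
Transverse Mercator on WGS84 with k₀ = 0.9996 gives E = 664372.421 m, N = 2170418.974 m.

Zone 14N: E 664400 m, N 2170400 m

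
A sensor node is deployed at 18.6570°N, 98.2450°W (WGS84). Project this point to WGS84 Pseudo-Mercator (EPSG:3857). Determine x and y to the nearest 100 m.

Web Mercator is spherical with R = a = 6378137 m.
x = R·λ = 6378137 × -1.714698724 = -10936583.373 m.
y = R·ln tan(π/4 + φ/2) = 6378137 × 0.331537963 = 2114594.546 m.

x -10936600 m, y 2114600 m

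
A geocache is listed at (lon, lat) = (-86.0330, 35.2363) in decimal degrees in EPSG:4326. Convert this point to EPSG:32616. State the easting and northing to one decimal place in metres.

Zone 16 central meridian λ₀ = 6×16 − 183 = -87°; Δλ = +0.9670°.
Transverse Mercator on WGS84 with k₀ = 0.9996 gives E = 587987.333 m, N = 3899676.755 m.

E 587987.3 m, N 3899676.8 m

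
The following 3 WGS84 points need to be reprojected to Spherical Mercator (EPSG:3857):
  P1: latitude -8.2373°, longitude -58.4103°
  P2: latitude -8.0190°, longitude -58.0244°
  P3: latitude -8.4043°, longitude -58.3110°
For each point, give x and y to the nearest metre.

P1: x -6502205 m, y -920147 m; P2: x -6459247 m, y -895600 m; P3: x -6491151 m, y -938935 m

Web Mercator: x = R·λ, y = R·ln tan(π/4+φ/2), R = 6378137 m.
P1 (-8.2373°, -58.4103°) → (-6502204.853, -920147.315) m.
P2 (-8.0190°, -58.0244°) → (-6459246.662, -895599.657) m.
P3 (-8.4043°, -58.3110°) → (-6491150.828, -938935.454) m.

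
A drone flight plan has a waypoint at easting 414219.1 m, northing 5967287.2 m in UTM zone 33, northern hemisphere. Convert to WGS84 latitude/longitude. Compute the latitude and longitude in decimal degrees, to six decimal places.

lat 53.847000°, lon 13.696100°

Zone 33N: λ₀ = 15°, k₀ = 0.9996, false easting 500000 m.
Meridian distance M = (N − FN)/k₀ = 5969675.1 m.
Inverse transverse Mercator on WGS84 gives φ = 53.84699992°, λ = 13.69610008°.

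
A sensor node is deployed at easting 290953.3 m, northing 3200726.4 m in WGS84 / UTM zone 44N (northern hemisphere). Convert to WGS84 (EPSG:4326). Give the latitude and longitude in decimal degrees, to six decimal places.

lat 28.917400°, lon 78.855700°

Zone 44N: λ₀ = 81°, k₀ = 0.9996, false easting 500000 m.
Meridian distance M = (N − FN)/k₀ = 3202007.2 m.
Inverse transverse Mercator on WGS84 gives φ = 28.91739993°, λ = 78.85569969°.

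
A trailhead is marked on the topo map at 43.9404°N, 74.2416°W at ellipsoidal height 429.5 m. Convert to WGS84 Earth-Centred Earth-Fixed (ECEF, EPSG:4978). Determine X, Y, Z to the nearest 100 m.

WGS84: a = 6378137 m, e² = 0.006694380; N(φ) = a/√(1−e²sin²φ) = 6388441.612 m.
X = (N+h)·cosφ·cosλ = 1249379.242 m; Y = (N+h)·cosφ·sinλ = -4427479.923 m; Z = (N(1−e²)+h)·sinφ = 4403623.603 m.

X 1249400 m, Y -4427500 m, Z 4403600 m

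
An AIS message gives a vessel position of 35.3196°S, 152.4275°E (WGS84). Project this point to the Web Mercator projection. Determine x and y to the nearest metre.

Web Mercator is spherical with R = a = 6378137 m.
x = R·λ = 6378137 × 2.660361746 = 16968151.683 m.
y = R·ln tan(π/4 + φ/2) = 6378137 × -0.659659517 = -4207398.775 m.

x 16968152 m, y -4207399 m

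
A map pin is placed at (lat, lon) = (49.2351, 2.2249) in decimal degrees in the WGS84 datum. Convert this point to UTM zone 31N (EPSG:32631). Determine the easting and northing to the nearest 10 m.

Zone 31 central meridian λ₀ = 6×31 − 183 = 3°; Δλ = -0.7751°.
Transverse Mercator on WGS84 with k₀ = 0.9996 gives E = 443574.792 m, N = 5453880.344 m.

E 443570 m, N 5453880 m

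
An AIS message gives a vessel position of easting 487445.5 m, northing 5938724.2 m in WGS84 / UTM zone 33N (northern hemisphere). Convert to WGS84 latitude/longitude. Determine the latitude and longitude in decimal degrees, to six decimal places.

Zone 33N: λ₀ = 15°, k₀ = 0.9996, false easting 500000 m.
Meridian distance M = (N − FN)/k₀ = 5941100.6 m.
Inverse transverse Mercator on WGS84 gives φ = 53.59720017°, λ = 14.81029957°.

lat 53.597200°, lon 14.810300°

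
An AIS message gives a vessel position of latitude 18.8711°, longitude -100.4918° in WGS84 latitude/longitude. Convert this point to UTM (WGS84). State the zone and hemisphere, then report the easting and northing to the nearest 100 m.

Longitude -100.4918° lies in the 6° band [-102°, -96°), giving zone 14; latitude is north of the equator, so 14N.
Zone 14 central meridian λ₀ = 6×14 − 183 = -99°; Δλ = -1.4918°.
Transverse Mercator on WGS84 with k₀ = 0.9996 gives E = 342853.570 m, N = 2087226.849 m.

Zone 14N: E 342900 m, N 2087200 m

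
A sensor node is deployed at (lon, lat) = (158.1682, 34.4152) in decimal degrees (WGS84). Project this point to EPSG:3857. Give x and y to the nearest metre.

Web Mercator is spherical with R = a = 6378137 m.
x = R·λ = 6378137 × 2.760555862 = 17607203.484 m.
y = R·ln tan(π/4 + φ/2) = 6378137 × 0.640420617 = 4084690.432 m.

x 17607203 m, y 4084690 m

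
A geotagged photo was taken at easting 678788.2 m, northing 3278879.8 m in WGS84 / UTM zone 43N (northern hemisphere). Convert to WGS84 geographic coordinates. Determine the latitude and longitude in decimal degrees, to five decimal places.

Zone 43N: λ₀ = 75°, k₀ = 0.9996, false easting 500000 m.
Meridian distance M = (N − FN)/k₀ = 3280191.9 m.
Inverse transverse Mercator on WGS84 gives φ = 29.62700028°, λ = 76.84670020°.

lat 29.62700°, lon 76.84670°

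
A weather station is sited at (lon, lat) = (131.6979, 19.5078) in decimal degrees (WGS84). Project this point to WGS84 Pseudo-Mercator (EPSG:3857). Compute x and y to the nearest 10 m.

x 14660540 m, y 2214810 m

Web Mercator is spherical with R = a = 6378137 m.
x = R·λ = 6378137 × 2.298561973 = 14660543.167 m.
y = R·ln tan(π/4 + φ/2) = 6378137 × 0.347250824 = 2214813.332 m.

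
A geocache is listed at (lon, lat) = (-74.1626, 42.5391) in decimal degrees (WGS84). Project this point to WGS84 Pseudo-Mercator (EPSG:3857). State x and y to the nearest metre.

x -8255743 m, y 5242079 m

Web Mercator is spherical with R = a = 6378137 m.
x = R·λ = 6378137 × -1.294381552 = -8255742.868 m.
y = R·ln tan(π/4 + φ/2) = 6378137 × 0.821882508 = 5242079.233 m.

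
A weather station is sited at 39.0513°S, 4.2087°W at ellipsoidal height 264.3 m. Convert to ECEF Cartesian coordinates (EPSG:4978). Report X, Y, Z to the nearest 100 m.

WGS84: a = 6378137 m, e² = 0.006694380; N(φ) = a/√(1−e²sin²φ) = 6386627.707 m.
X = (N+h)·cosφ·cosλ = 4946571.289 m; Y = (N+h)·cosφ·sinλ = -364008.653 m; Z = (N(1−e²)+h)·sinφ = -3996907.870 m.

X 4946600 m, Y -364000 m, Z -3996900 m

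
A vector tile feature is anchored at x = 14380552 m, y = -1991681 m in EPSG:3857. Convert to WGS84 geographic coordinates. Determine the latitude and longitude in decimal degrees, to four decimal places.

R = 6378137 m. λ = x/R = 129.18269656°.
φ = 2·arctan(exp(y/R)) − 90° = 2·arctan(0.73179) − 90° = -17.60769860°.

lat -17.6077°, lon 129.1827°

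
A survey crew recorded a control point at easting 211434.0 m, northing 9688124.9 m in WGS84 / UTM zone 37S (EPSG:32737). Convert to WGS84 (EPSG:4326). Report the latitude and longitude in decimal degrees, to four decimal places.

lat -2.8187°, lon 36.4045°

Zone 37S: λ₀ = 39°, k₀ = 0.9996, false easting 500000 m, false northing 10000000 m.
Meridian distance M = (N − FN)/k₀ = -311999.9 m.
Inverse transverse Mercator on WGS84 gives φ = -2.81869959°, λ = 36.40449975°.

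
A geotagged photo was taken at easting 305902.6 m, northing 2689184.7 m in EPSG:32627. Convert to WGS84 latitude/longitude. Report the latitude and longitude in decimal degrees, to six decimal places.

lat 24.303700°, lon -22.912600°

Zone 27N: λ₀ = -21°, k₀ = 0.9996, false easting 500000 m.
Meridian distance M = (N − FN)/k₀ = 2690260.8 m.
Inverse transverse Mercator on WGS84 gives φ = 24.30370010°, λ = -22.91260044°.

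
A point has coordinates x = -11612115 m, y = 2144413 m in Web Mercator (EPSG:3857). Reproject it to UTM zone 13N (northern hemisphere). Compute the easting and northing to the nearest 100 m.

E 572300 m, N 2091100 m

Web Mercator inverse (R = 6378137 m) → φ = 18.91059715°, λ = -104.31340385°.
UTM 13N forward: E = 572304.052 m, N = 2091075.680 m.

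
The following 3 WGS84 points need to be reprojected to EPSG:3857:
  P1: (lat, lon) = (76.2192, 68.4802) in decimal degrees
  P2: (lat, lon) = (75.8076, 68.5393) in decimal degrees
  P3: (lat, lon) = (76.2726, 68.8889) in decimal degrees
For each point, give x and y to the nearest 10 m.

Web Mercator: x = R·λ, y = R·ln tan(π/4+φ/2), R = 6378137 m.
P1 (76.2192°, 68.4802°) → (7623180.993, 13478665.980) m.
P2 (75.8076°, 68.5393°) → (7629759.975, 13289078.340) m.
P3 (76.2726°, 68.8889°) → (7668677.269, 13503668.433) m.

P1: x 7623180 m, y 13478670 m; P2: x 7629760 m, y 13289080 m; P3: x 7668680 m, y 13503670 m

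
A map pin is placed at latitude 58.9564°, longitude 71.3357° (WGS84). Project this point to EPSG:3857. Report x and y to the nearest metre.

x 7941054 m, y 8170969 m

Web Mercator is spherical with R = a = 6378137 m.
x = R·λ = 6378137 × 1.245042839 = 7941053.799 m.
y = R·ln tan(π/4 + φ/2) = 6378137 × 1.281090264 = 8170969.214 m.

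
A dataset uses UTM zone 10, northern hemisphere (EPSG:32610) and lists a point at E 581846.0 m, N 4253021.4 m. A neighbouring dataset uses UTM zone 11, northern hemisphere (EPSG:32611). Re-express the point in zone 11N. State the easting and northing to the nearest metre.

E 57960 m, N 4264759 m

UTM 10N → geographic: φ = 38.42170018°, λ = -122.06239996°.
UTM 11N (λ₀ = -117°) forward: E = 57960.206 m, N = 4264758.748 m.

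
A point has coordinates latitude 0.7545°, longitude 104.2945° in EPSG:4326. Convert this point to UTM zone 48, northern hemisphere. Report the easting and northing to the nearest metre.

E 421500 m, N 83401 m

Zone 48 central meridian λ₀ = 6×48 − 183 = 105°; Δλ = -0.7055°.
Transverse Mercator on WGS84 with k₀ = 0.9996 gives E = 421500.278 m, N = 83401.333 m.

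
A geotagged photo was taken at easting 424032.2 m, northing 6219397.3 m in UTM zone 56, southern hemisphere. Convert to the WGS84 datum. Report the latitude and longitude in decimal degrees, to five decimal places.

lat -34.16360°, lon 152.17580°

Zone 56S: λ₀ = 153°, k₀ = 0.9996, false easting 500000 m, false northing 10000000 m.
Meridian distance M = (N − FN)/k₀ = -3782115.5 m.
Inverse transverse Mercator on WGS84 gives φ = -34.16359991°, λ = 152.17580036°.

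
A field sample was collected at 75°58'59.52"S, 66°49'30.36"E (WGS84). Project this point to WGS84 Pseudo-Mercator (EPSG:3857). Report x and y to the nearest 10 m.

x 7438940 m, y -13369290 m

Web Mercator is spherical with R = a = 6378137 m.
x = R·λ = 6378137 × 1.166318018 = 7438936.104 m.
y = R·ln tan(π/4 + φ/2) = 6378137 × -2.096112684 = -13369293.867 m.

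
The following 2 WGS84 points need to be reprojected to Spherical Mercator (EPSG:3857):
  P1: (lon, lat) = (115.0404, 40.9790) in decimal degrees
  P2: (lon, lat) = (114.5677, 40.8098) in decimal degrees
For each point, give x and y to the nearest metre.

Web Mercator: x = R·λ, y = R·ln tan(π/4+φ/2), R = 6378137 m.
P1 (40.9790°, 115.0404°) → (12806238.749, 5009244.662) m.
P2 (40.8098°, 114.5677°) → (12753618.025, 4984327.557) m.

P1: x 12806239 m, y 5009245 m; P2: x 12753618 m, y 4984328 m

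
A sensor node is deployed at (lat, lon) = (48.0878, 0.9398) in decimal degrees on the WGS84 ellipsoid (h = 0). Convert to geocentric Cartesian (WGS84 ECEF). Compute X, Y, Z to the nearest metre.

WGS84: a = 6378137 m, e² = 0.006694380; N(φ) = a/√(1−e²sin²φ) = 6389992.704 m.
X = (N+h)·cosφ·cosλ = 4267883.595 m; Y = (N+h)·cosφ·sinλ = 70010.685 m; Z = (N(1−e²)+h)·sinφ = 4723403.213 m.

X 4267884 m, Y 70011 m, Z 4723403 m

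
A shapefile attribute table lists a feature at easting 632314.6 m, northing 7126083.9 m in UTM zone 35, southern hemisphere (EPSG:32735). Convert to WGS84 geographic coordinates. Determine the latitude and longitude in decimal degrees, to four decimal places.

lat -25.9780°, lon 28.3218°

Zone 35S: λ₀ = 27°, k₀ = 0.9996, false easting 500000 m, false northing 10000000 m.
Meridian distance M = (N − FN)/k₀ = -2875066.1 m.
Inverse transverse Mercator on WGS84 gives φ = -25.97800009°, λ = 28.32180025°.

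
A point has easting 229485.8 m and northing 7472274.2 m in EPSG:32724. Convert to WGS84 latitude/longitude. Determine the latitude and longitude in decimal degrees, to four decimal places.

Zone 24S: λ₀ = -39°, k₀ = 0.9996, false easting 500000 m, false northing 10000000 m.
Meridian distance M = (N − FN)/k₀ = -2528737.3 m.
Inverse transverse Mercator on WGS84 gives φ = -22.83549999°, λ = -41.63580041°.

lat -22.8355°, lon -41.6358°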